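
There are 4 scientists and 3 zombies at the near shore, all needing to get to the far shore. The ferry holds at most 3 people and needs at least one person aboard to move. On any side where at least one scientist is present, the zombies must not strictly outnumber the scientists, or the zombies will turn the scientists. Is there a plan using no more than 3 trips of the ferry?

No

Counting alone: each trip to the far shore takes at most 3 across and each return brings at least 1 back, so after t trips out (and t−1 returns) at most 3t − (t−1) of the 7 are across; that first reaches 7 at t = 3, so at least 5 crossings are needed.
Since 3 < 5, 3 crossings cannot be enough. (The shortest complete plan in fact takes 5:)
1. 3 zombies → the far shore.  (the near shore: 4S 0Z; the far shore: 0S 3Z)
2. 1 zombie ← the near shore.  (the near shore: 4S 1Z; the far shore: 0S 2Z)
3. 3 scientists → the far shore.  (the near shore: 1S 1Z; the far shore: 3S 2Z)
4. 1 scientist ← the near shore.  (the near shore: 2S 1Z; the far shore: 2S 2Z)
5. 2 scientists and 1 zombie → the far shore.  (the near shore: 0S 0Z; the far shore: 4S 3Z)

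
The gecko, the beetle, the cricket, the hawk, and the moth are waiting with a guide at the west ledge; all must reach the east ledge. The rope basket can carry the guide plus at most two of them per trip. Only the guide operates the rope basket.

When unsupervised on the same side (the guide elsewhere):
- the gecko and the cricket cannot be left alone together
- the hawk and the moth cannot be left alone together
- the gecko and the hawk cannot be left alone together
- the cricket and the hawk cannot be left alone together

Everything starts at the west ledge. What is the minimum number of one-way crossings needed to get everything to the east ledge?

7

Counting alone: the guide can take at most 2 across per trip to the east ledge, so moving all 5 needs at least 3 loaded trips out, with a return between consecutive ones — at least 5 crossings.
The safety rule pushes this higher. Following every safe sequence of crossings, the most of the 5 that can be at the east ledge as the rope basket arrives there on crossing 5 is 4 — never all 5.
So no plan with fewer than 7 crossings exists, and this one achieves 7:
1. Guide goes to the east ledge with the gecko and the hawk.
2. Guide goes back to the west ledge with the gecko.
3. Guide goes to the east ledge with the beetle and the gecko.
4. Guide goes back to the west ledge with the gecko.
5. Guide goes to the east ledge with the gecko and the moth.
6. Guide goes back to the west ledge with the hawk.
7. Guide goes to the east ledge with the cricket and the hawk.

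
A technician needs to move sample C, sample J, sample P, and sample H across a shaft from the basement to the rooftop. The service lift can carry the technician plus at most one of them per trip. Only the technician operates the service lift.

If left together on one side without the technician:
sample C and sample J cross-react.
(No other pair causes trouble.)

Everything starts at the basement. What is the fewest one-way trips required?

7

Counting alone: the technician can take at most 1 across per trip to the rooftop, so moving all 4 needs at least 4 loaded trips out, with a return between consecutive ones — at least 7 crossings.
The plan below uses exactly 7 crossings, so it is optimal:
1. Technician goes to the rooftop with sample C.
2. Technician goes back to the basement alone.
3. Technician goes to the rooftop with sample P.
4. Technician goes back to the basement alone.
5. Technician goes to the rooftop with sample H.
6. Technician goes back to the basement alone.
7. Technician goes to the rooftop with sample J.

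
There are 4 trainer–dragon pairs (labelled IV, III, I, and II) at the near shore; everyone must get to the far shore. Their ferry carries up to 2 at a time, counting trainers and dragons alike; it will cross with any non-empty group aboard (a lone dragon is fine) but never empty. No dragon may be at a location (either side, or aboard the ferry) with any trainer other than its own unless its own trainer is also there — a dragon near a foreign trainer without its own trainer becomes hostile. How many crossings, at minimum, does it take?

impossible

Following every safe sequence of crossings from the start, the most of the 8 that can be at the far shore as the ferry arrives there on crossings 1, 3, 5 is 2, 3, 4 respectively; the best ever achieved is 4 of 8.
From crossing 7 on, no configuration arises that was not already reachable earlier: only 44 distinct safe configurations (who is on which side, and where the ferry is) can ever be reached, none of them has everyone across, and every continuation just revisits them. So no valid plan exists.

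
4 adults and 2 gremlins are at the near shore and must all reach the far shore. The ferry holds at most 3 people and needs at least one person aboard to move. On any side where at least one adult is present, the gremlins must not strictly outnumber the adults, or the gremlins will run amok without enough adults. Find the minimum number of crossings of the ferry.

Counting alone: each trip to the far shore takes at most 3 across and each return brings at least 1 back, so after t trips out (and t−1 returns) at most 3t − (t−1) of the 6 are across; that first reaches 6 at t = 3, so at least 5 crossings are needed.
The plan below uses exactly 5 crossings, so it is optimal:
1. 2 gremlins → the far shore.  (the near shore: 4A 0G; the far shore: 0A 2G)
2. 1 gremlin ← the near shore.  (the near shore: 4A 1G; the far shore: 0A 1G)
3. 2 adults and 1 gremlin → the far shore.  (the near shore: 2A 0G; the far shore: 2A 2G)
4. 1 gremlin ← the near shore.  (the near shore: 2A 1G; the far shore: 2A 1G)
5. 2 adults and 1 gremlin → the far shore.  (the near shore: 0A 0G; the far shore: 4A 2G)

5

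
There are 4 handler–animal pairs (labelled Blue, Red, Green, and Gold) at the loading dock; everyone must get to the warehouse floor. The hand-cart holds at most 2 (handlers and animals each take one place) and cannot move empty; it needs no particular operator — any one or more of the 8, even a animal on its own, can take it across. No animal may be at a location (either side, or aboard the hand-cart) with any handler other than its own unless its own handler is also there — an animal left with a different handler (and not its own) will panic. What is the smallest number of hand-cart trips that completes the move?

impossible

Following every safe sequence of crossings from the start, the most of the 8 that can be at the warehouse floor as the hand-cart arrives there on crossings 1, 3, 5 is 2, 3, 4 respectively; the best ever achieved is 4 of 8.
From crossing 7 on, no configuration arises that was not already reachable earlier: only 44 distinct safe configurations (who is on which side, and where the hand-cart is) can ever be reached, none of them has everyone across, and every continuation just revisits them. So no valid plan exists.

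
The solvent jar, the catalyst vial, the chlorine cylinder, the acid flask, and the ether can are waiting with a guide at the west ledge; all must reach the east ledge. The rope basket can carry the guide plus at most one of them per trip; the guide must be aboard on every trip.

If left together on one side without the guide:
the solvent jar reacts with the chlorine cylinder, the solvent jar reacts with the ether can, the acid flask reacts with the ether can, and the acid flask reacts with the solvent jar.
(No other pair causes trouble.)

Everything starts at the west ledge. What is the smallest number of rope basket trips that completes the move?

Whatever the first load, the items left behind include a forbidden pair without the guide. No opening move is safe, so no plan exists.

impossible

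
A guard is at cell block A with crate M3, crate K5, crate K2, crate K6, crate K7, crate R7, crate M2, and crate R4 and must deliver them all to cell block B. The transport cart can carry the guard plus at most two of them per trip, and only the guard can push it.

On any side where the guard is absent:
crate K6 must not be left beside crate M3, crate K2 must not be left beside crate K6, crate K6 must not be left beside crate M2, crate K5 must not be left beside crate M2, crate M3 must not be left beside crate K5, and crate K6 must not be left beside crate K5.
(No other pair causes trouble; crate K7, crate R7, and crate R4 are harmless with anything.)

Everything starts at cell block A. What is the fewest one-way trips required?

13

Counting alone: the guard can take at most 2 across per trip to cell block B, so moving all 8 needs at least 4 loaded trips out, with a return between consecutive ones — at least 7 crossings.
The safety rule pushes this higher. Following every safe sequence of crossings, the most of the 8 that can be at cell block B as the transport cart arrives there on crossings 7, 9, 11 is 5, 6, 7 respectively — never all 8.
So no plan with fewer than 13 crossings exists, and this one achieves 13:
1. Guard goes to cell block B with crate K5 and crate K6.
2. Guard goes back to cell block A with crate K5.
3. Guard goes to cell block B with crate M2 and crate M3.
4. Guard goes back to cell block A with crate K6.
5. Guard goes to cell block B with crate K2 and crate K5.
6. Guard goes back to cell block A with crate K5.
7. Guard goes to cell block B with crate K5 and crate K7.
8. Guard goes back to cell block A with crate K5.
9. Guard goes to cell block B with crate K5 and crate R7.
10. Guard goes back to cell block A with crate K5.
11. Guard goes to cell block B with crate K5 and crate R4.
12. Guard goes back to cell block A with crate K5.
13. Guard goes to cell block B with crate K5 and crate K6.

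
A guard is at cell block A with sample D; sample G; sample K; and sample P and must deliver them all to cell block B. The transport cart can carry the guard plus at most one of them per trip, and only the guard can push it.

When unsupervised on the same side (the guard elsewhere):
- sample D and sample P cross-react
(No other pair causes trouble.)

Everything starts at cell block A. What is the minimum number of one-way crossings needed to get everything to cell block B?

Counting alone: the guard can take at most 1 across per trip to cell block B, so moving all 4 needs at least 4 loaded trips out, with a return between consecutive ones — at least 7 crossings.
The plan below uses exactly 7 crossings, so it is optimal:
1. Guard goes to cell block B with sample D.  [cell block A: sample G, sample K, sample P | cell block B: sample D]
2. Guard goes back to cell block A alone.  [cell block A: sample G, sample K, sample P | cell block B: sample D]
3. Guard goes to cell block B with sample G.  [cell block A: sample K, sample P | cell block B: sample D, sample G]
4. Guard goes back to cell block A alone.  [cell block A: sample K, sample P | cell block B: sample D, sample G]
5. Guard goes to cell block B with sample K.  [cell block A: sample P | cell block B: sample D, sample G, sample K]
6. Guard goes back to cell block A alone.  [cell block A: sample P | cell block B: sample D, sample G, sample K]
7. Guard goes to cell block B with sample P.  [cell block A: — | cell block B: sample D, sample G, sample K, sample P]

7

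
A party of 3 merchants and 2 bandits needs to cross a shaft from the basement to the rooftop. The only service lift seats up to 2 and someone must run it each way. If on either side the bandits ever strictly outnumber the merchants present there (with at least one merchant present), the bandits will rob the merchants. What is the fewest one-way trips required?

7

Counting alone: each trip to the rooftop takes at most 2 across and each return brings at least 1 back, so after t trips out (and t−1 returns) at most 2t − (t−1) of the 5 are across; that first reaches 5 at t = 4, so at least 7 crossings are needed.
The plan below uses exactly 7 crossings, so it is optimal:
1. 2 bandits → the rooftop.  (the basement: 3M 0B; the rooftop: 0M 2B)
2. 1 bandit ← the basement.  (the basement: 3M 1B; the rooftop: 0M 1B)
3. 2 merchants → the rooftop.  (the basement: 1M 1B; the rooftop: 2M 1B)
4. 1 merchant ← the basement.  (the basement: 2M 1B; the rooftop: 1M 1B)
5. 1 merchant and 1 bandit → the rooftop.  (the basement: 1M 0B; the rooftop: 2M 2B)
6. 1 bandit ← the basement.  (the basement: 1M 1B; the rooftop: 2M 1B)
7. 1 merchant and 1 bandit → the rooftop.  (the basement: 0M 0B; the rooftop: 3M 2B)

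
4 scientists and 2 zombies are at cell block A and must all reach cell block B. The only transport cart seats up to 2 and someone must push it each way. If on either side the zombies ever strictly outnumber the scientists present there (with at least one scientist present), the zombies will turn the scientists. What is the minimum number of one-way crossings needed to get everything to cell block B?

Counting alone: each trip to cell block B takes at most 2 across and each return brings at least 1 back, so after t trips out (and t−1 returns) at most 2t − (t−1) of the 6 are across; that first reaches 6 at t = 5, so at least 9 crossings are needed.
The plan below uses exactly 9 crossings, so it is optimal:
1. 2 zombies → cell block B.  (cell block A: 4S 0Z; cell block B: 0S 2Z)
2. 1 zombie ← cell block A.  (cell block A: 4S 1Z; cell block B: 0S 1Z)
3. 2 scientists → cell block B.  (cell block A: 2S 1Z; cell block B: 2S 1Z)
4. 1 zombie ← cell block A.  (cell block A: 2S 2Z; cell block B: 2S 0Z)
5. 2 zombies → cell block B.  (cell block A: 2S 0Z; cell block B: 2S 2Z)
6. 1 zombie ← cell block A.  (cell block A: 2S 1Z; cell block B: 2S 1Z)
7. 1 scientist and 1 zombie → cell block B.  (cell block A: 1S 0Z; cell block B: 3S 2Z)
8. 1 zombie ← cell block A.  (cell block A: 1S 1Z; cell block B: 3S 1Z)
9. 1 scientist and 1 zombie → cell block B.  (cell block A: 0S 0Z; cell block B: 4S 2Z)

9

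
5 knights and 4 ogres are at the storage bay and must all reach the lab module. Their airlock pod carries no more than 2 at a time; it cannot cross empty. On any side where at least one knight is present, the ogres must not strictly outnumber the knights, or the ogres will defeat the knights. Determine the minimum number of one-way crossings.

15

Counting alone: each trip to the lab module takes at most 2 across and each return brings at least 1 back, so after t trips out (and t−1 returns) at most 2t − (t−1) of the 9 are across; that first reaches 9 at t = 8, so at least 15 crossings are needed.
The plan below uses exactly 15 crossings, so it is optimal:
1. 2 ogres → the lab module.  (the storage bay: 5K 2O; the lab module: 0K 2O)
2. 1 ogre ← the storage bay.  (the storage bay: 5K 3O; the lab module: 0K 1O)
3. 2 ogres → the lab module.  (the storage bay: 5K 1O; the lab module: 0K 3O)
4. 1 ogre ← the storage bay.  (the storage bay: 5K 2O; the lab module: 0K 2O)
5. 2 knights → the lab module.  (the storage bay: 3K 2O; the lab module: 2K 2O)
6. 1 ogre ← the storage bay.  (the storage bay: 3K 3O; the lab module: 2K 1O)
7. 1 knight and 1 ogre → the lab module.  (the storage bay: 2K 2O; the lab module: 3K 2O)
8. 1 knight ← the storage bay.  (the storage bay: 3K 2O; the lab module: 2K 2O)
9. 1 knight and 1 ogre → the lab module.  (the storage bay: 2K 1O; the lab module: 3K 3O)
10. 1 ogre ← the storage bay.  (the storage bay: 2K 2O; the lab module: 3K 2O)
11. 1 knight and 1 ogre → the lab module.  (the storage bay: 1K 1O; the lab module: 4K 3O)
12. 1 knight ← the storage bay.  (the storage bay: 2K 1O; the lab module: 3K 3O)
13. 1 knight and 1 ogre → the lab module.  (the storage bay: 1K 0O; the lab module: 4K 4O)
14. 1 ogre ← the storage bay.  (the storage bay: 1K 1O; the lab module: 4K 3O)
15. 1 knight and 1 ogre → the lab module.  (the storage bay: 0K 0O; the lab module: 5K 4O)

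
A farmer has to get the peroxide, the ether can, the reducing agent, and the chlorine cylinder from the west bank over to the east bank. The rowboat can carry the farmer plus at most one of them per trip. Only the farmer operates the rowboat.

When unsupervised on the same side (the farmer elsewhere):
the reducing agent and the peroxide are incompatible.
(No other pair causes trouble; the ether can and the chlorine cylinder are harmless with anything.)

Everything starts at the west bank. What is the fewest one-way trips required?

Counting alone: the farmer can take at most 1 across per trip to the east bank, so moving all 4 needs at least 4 loaded trips out, with a return between consecutive ones — at least 7 crossings.
The plan below uses exactly 7 crossings, so it is optimal:
1. Farmer goes to the east bank with the peroxide.
2. Farmer goes back to the west bank alone.
3. Farmer goes to the east bank with the ether can.
4. Farmer goes back to the west bank alone.
5. Farmer goes to the east bank with the chlorine cylinder.
6. Farmer goes back to the west bank alone.
7. Farmer goes to the east bank with the reducing agent.

7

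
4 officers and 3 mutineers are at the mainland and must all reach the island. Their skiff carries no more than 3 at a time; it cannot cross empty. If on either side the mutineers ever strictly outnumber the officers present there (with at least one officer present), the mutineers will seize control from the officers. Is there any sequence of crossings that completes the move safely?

Yes

1. 3 mutineers → the island.  (the mainland: 4O 0M; the island: 0O 3M)
2. 1 mutineer ← the mainland.  (the mainland: 4O 1M; the island: 0O 2M)
3. 3 officers → the island.  (the mainland: 1O 1M; the island: 3O 2M)
4. 1 officer ← the mainland.  (the mainland: 2O 1M; the island: 2O 2M)
5. 2 officers and 1 mutineer → the island.  (the mainland: 0O 0M; the island: 4O 3M)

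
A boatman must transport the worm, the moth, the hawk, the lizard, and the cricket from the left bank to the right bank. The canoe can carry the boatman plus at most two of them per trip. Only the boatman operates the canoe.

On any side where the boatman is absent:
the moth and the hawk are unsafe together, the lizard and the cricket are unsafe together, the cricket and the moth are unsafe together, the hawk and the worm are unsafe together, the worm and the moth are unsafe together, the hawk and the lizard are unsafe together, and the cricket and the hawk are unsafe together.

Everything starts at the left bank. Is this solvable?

Whatever the first load, the items left behind include a forbidden pair without the boatman. No opening move is safe, so no plan exists.

No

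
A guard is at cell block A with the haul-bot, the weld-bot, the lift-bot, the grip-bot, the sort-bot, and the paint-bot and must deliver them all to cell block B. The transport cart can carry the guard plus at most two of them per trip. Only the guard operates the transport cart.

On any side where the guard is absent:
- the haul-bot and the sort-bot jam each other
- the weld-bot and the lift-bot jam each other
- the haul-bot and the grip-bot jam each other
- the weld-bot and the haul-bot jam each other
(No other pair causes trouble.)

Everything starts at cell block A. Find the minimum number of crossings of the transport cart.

Counting alone: the guard can take at most 2 across per trip to cell block B, so moving all 6 needs at least 3 loaded trips out, with a return between consecutive ones — at least 5 crossings.
The safety rule pushes this higher. Following every safe sequence of crossings, the most of the 6 that can be at cell block B as the transport cart arrives there on crossing 5 is 5 — never all 6.
So no plan with fewer than 7 crossings exists, and this one achieves 7:
1. Guard goes to cell block B with the haul-bot and the weld-bot.  [cell block A: the grip-bot, the lift-bot, the paint-bot, the sort-bot | cell block B: the haul-bot, the weld-bot]
2. Guard goes back to cell block A with the haul-bot.  [cell block A: the grip-bot, the haul-bot, the lift-bot, the paint-bot, the sort-bot | cell block B: the weld-bot]
3. Guard goes to cell block B with the grip-bot and the haul-bot.  [cell block A: the lift-bot, the paint-bot, the sort-bot | cell block B: the grip-bot, the haul-bot, the weld-bot]
4. Guard goes back to cell block A with the haul-bot.  [cell block A: the haul-bot, the lift-bot, the paint-bot, the sort-bot | cell block B: the grip-bot, the weld-bot]
5. Guard goes to cell block B with the paint-bot and the sort-bot.  [cell block A: the haul-bot, the lift-bot | cell block B: the grip-bot, the paint-bot, the sort-bot, the weld-bot]
6. Guard goes back to cell block A alone.  [cell block A: the haul-bot, the lift-bot | cell block B: the grip-bot, the paint-bot, the sort-bot, the weld-bot]
7. Guard goes to cell block B with the haul-bot and the lift-bot.  [cell block A: — | cell block B: the grip-bot, the haul-bot, the lift-bot, the paint-bot, the sort-bot, the weld-bot]

7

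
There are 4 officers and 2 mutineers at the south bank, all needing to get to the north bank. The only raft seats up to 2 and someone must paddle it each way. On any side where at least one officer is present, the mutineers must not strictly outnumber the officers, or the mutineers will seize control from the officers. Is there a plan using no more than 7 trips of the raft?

No

Counting alone: each trip to the north bank takes at most 2 across and each return brings at least 1 back, so after t trips out (and t−1 returns) at most 2t − (t−1) of the 6 are across; that first reaches 6 at t = 5, so at least 9 crossings are needed.
Since 7 < 9, 7 crossings cannot be enough. (The shortest complete plan in fact takes 9:)
1. 2 mutineers → the north bank.  (the south bank: 4O 0M; the north bank: 0O 2M)
2. 1 mutineer ← the south bank.  (the south bank: 4O 1M; the north bank: 0O 1M)
3. 2 officers → the north bank.  (the south bank: 2O 1M; the north bank: 2O 1M)
4. 1 mutineer ← the south bank.  (the south bank: 2O 2M; the north bank: 2O 0M)
5. 2 mutineers → the north bank.  (the south bank: 2O 0M; the north bank: 2O 2M)
6. 1 mutineer ← the south bank.  (the south bank: 2O 1M; the north bank: 2O 1M)
7. 1 officer and 1 mutineer → the north bank.  (the south bank: 1O 0M; the north bank: 3O 2M)
8. 1 mutineer ← the south bank.  (the south bank: 1O 1M; the north bank: 3O 1M)
9. 1 officer and 1 mutineer → the north bank.  (the south bank: 0O 0M; the north bank: 4O 2M)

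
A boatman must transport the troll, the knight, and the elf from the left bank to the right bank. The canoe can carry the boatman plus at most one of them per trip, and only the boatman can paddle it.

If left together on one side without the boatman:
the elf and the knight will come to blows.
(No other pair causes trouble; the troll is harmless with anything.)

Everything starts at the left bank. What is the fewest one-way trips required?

5

Counting alone: the boatman can take at most 1 across per trip to the right bank, so moving all 3 needs at least 3 loaded trips out, with a return between consecutive ones — at least 5 crossings.
The plan below uses exactly 5 crossings, so it is optimal:
1. Boatman goes to the right bank with the knight.  [the left bank: the elf, the troll | the right bank: the knight]
2. Boatman goes back to the left bank alone.  [the left bank: the elf, the troll | the right bank: the knight]
3. Boatman goes to the right bank with the troll.  [the left bank: the elf | the right bank: the knight, the troll]
4. Boatman goes back to the left bank alone.  [the left bank: the elf | the right bank: the knight, the troll]
5. Boatman goes to the right bank with the elf.  [the left bank: — | the right bank: the elf, the knight, the troll]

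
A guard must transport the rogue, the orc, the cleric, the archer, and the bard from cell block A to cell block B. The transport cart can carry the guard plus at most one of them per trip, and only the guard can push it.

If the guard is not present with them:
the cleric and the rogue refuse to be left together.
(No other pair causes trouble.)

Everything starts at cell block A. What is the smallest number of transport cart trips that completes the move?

9

Counting alone: the guard can take at most 1 across per trip to cell block B, so moving all 5 needs at least 5 loaded trips out, with a return between consecutive ones — at least 9 crossings.
The plan below uses exactly 9 crossings, so it is optimal:
1. Guard goes to cell block B with the rogue.
2. Guard goes back to cell block A alone.
3. Guard goes to cell block B with the orc.
4. Guard goes back to cell block A alone.
5. Guard goes to cell block B with the archer.
6. Guard goes back to cell block A alone.
7. Guard goes to cell block B with the bard.
8. Guard goes back to cell block A alone.
9. Guard goes to cell block B with the cleric.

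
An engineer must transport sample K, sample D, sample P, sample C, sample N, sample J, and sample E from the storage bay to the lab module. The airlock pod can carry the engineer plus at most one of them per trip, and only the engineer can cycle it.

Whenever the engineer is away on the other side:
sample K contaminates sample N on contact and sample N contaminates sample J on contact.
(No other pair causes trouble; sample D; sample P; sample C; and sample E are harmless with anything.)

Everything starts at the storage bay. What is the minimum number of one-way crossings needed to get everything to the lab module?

15

Counting alone: the engineer can take at most 1 across per trip to the lab module, so moving all 7 needs at least 7 loaded trips out, with a return between consecutive ones — at least 13 crossings.
The safety rule pushes this higher. Following every safe sequence of crossings, the most of the 7 that can be at the lab module as the airlock pod arrives there on crossing 13 is 6 — never all 7.
So no plan with fewer than 15 crossings exists, and this one achieves 15:
1. Engineer goes to the lab module with sample N.
2. Engineer goes back to the storage bay alone.
3. Engineer goes to the lab module with sample K.
4. Engineer goes back to the storage bay with sample N.
5. Engineer goes to the lab module with sample J.
6. Engineer goes back to the storage bay alone.
7. Engineer goes to the lab module with sample D.
8. Engineer goes back to the storage bay alone.
9. Engineer goes to the lab module with sample P.
10. Engineer goes back to the storage bay alone.
11. Engineer goes to the lab module with sample C.
12. Engineer goes back to the storage bay alone.
13. Engineer goes to the lab module with sample E.
14. Engineer goes back to the storage bay alone.
15. Engineer goes to the lab module with sample N.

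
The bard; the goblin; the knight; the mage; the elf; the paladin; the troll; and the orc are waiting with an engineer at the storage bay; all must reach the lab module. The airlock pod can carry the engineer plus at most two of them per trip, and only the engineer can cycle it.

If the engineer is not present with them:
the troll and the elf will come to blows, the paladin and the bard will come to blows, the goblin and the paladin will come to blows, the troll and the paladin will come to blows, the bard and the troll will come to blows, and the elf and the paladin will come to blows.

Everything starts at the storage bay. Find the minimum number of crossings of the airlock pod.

13

Counting alone: the engineer can take at most 2 across per trip to the lab module, so moving all 8 needs at least 4 loaded trips out, with a return between consecutive ones — at least 7 crossings.
The safety rule pushes this higher. Following every safe sequence of crossings, the most of the 8 that can be at the lab module as the airlock pod arrives there on crossings 7, 9, 11 is 5, 6, 7 respectively — never all 8.
So no plan with fewer than 13 crossings exists, and this one achieves 13:
1. Engineer goes to the lab module with the paladin and the troll.
2. Engineer goes back to the storage bay with the paladin.
3. Engineer goes to the lab module with the goblin and the paladin.
4. Engineer goes back to the storage bay with the paladin.
5. Engineer goes to the lab module with the bard and the elf.
6. Engineer goes back to the storage bay with the troll.
7. Engineer goes to the lab module with the knight and the paladin.
8. Engineer goes back to the storage bay with the paladin.
9. Engineer goes to the lab module with the mage and the paladin.
10. Engineer goes back to the storage bay with the paladin.
11. Engineer goes to the lab module with the orc and the paladin.
12. Engineer goes back to the storage bay with the paladin.
13. Engineer goes to the lab module with the paladin and the troll.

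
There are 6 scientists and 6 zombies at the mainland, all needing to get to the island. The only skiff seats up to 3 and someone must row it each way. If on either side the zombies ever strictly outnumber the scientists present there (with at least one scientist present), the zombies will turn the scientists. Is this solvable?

No

Following every safe sequence of crossings from the start, the most of the 12 that can be at the island as the skiff arrives there on crossings 1, 3, 5 is 3, 5, 6 respectively; the best ever achieved is 6 of 12.
From crossing 7 on, no configuration arises that was not already reachable earlier: only 17 distinct safe configurations (who is on which side, and where the skiff is) can ever be reached, none of them has everyone across, and every continuation just revisits them. They are: 0 scientists + 0 zombies across (skiff back at the start); 0 scientists + 1 zombie across (skiff there); 0 scientists + 1 zombie across (skiff back at the start); 0 scientists + 2 zombies across (skiff there); 0 scientists + 2 zombies across (skiff back at the start); 0 scientists + 3 zombies across (skiff there); 0 scientists + 3 zombies across (skiff back at the start); 0 scientists + 4 zombies across (skiff there); 0 scientists + 4 zombies across (skiff back at the start); 0 scientists + 5 zombies across (skiff there); 0 scientists + 5 zombies across (skiff back at the start); 0 scientists + 6 zombies across (skiff there); 1 scientist + 1 zombie across (skiff there); 1 scientist + 1 zombie across (skiff back at the start); 2 scientists + 2 zombies across (skiff there); 2 scientists + 2 zombies across (skiff back at the start); 3 scientists + 3 zombies across (skiff there). So no valid plan exists.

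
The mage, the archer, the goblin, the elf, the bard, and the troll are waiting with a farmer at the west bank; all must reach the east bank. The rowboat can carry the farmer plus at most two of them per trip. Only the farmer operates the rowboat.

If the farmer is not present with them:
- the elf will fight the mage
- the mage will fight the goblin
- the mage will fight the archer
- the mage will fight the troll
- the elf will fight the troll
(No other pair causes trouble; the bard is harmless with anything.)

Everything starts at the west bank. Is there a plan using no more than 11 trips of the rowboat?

Yes — this plan uses 9 crossings (≤ 11):
1. Farmer goes to the east bank with the elf and the mage.  [the west bank: the archer, the bard, the goblin, the troll | the east bank: the elf, the mage]
2. Farmer goes back to the west bank with the mage.  [the west bank: the archer, the bard, the goblin, the mage, the troll | the east bank: the elf]
3. Farmer goes to the east bank with the archer and the mage.  [the west bank: the bard, the goblin, the troll | the east bank: the archer, the elf, the mage]
4. Farmer goes back to the west bank with the mage.  [the west bank: the bard, the goblin, the mage, the troll | the east bank: the archer, the elf]
5. Farmer goes to the east bank with the goblin and the mage.  [the west bank: the bard, the troll | the east bank: the archer, the elf, the goblin, the mage]
6. Farmer goes back to the west bank with the mage.  [the west bank: the bard, the mage, the troll | the east bank: the archer, the elf, the goblin]
7. Farmer goes to the east bank with the bard and the mage.  [the west bank: the troll | the east bank: the archer, the bard, the elf, the goblin, the mage]
8. Farmer goes back to the west bank with the mage.  [the west bank: the mage, the troll | the east bank: the archer, the bard, the elf, the goblin]
9. Farmer goes to the east bank with the mage and the troll.  [the west bank: — | the east bank: the archer, the bard, the elf, the goblin, the mage, the troll]

Yes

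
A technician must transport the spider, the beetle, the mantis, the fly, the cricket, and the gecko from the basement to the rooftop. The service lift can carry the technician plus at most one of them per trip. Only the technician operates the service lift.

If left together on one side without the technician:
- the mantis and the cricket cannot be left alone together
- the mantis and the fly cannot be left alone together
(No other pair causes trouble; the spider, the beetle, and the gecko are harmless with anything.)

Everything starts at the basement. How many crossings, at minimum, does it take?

Counting alone: the technician can take at most 1 across per trip to the rooftop, so moving all 6 needs at least 6 loaded trips out, with a return between consecutive ones — at least 11 crossings.
The safety rule pushes this higher. Following every safe sequence of crossings, the most of the 6 that can be at the rooftop as the service lift arrives there on crossing 11 is 5 — never all 6.
So no plan with fewer than 13 crossings exists, and this one achieves 13:
1. Technician goes to the rooftop with the mantis.
2. Technician goes back to the basement alone.
3. Technician goes to the rooftop with the spider.
4. Technician goes back to the basement alone.
5. Technician goes to the rooftop with the beetle.
6. Technician goes back to the basement alone.
7. Technician goes to the rooftop with the fly.
8. Technician goes back to the basement with the mantis.
9. Technician goes to the rooftop with the cricket.
10. Technician goes back to the basement alone.
11. Technician goes to the rooftop with the gecko.
12. Technician goes back to the basement alone.
13. Technician goes to the rooftop with the mantis.

13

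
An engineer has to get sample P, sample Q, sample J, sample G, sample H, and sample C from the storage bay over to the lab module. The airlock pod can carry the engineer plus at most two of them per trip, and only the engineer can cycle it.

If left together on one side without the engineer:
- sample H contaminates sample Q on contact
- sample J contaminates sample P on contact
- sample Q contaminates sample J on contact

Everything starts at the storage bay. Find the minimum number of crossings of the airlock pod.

5

Counting alone: the engineer can take at most 2 across per trip to the lab module, so moving all 6 needs at least 3 loaded trips out, with a return between consecutive ones — at least 5 crossings.
The plan below uses exactly 5 crossings, so it is optimal:
1. Engineer goes to the lab module with sample P and sample Q.  [the storage bay: sample C, sample G, sample H, sample J | the lab module: sample P, sample Q]
2. Engineer goes back to the storage bay alone.  [the storage bay: sample C, sample G, sample H, sample J | the lab module: sample P, sample Q]
3. Engineer goes to the lab module with sample C and sample G.  [the storage bay: sample H, sample J | the lab module: sample C, sample G, sample P, sample Q]
4. Engineer goes back to the storage bay alone.  [the storage bay: sample H, sample J | the lab module: sample C, sample G, sample P, sample Q]
5. Engineer goes to the lab module with sample H and sample J.  [the storage bay: — | the lab module: sample C, sample G, sample H, sample J, sample P, sample Q]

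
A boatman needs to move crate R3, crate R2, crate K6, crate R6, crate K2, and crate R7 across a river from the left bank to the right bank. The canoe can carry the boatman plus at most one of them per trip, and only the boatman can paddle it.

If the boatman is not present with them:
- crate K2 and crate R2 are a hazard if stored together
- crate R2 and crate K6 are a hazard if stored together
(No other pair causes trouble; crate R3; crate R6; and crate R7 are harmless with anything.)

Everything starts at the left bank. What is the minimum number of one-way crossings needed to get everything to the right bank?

Counting alone: the boatman can take at most 1 across per trip to the right bank, so moving all 6 needs at least 6 loaded trips out, with a return between consecutive ones — at least 11 crossings.
The safety rule pushes this higher. Following every safe sequence of crossings, the most of the 6 that can be at the right bank as the canoe arrives there on crossing 11 is 5 — never all 6.
So no plan with fewer than 13 crossings exists, and this one achieves 13:
1. Boatman goes to the right bank with crate R2.  [the left bank: crate K2, crate K6, crate R3, crate R6, crate R7 | the right bank: crate R2]
2. Boatman goes back to the left bank alone.  [the left bank: crate K2, crate K6, crate R3, crate R6, crate R7 | the right bank: crate R2]
3. Boatman goes to the right bank with crate R3.  [the left bank: crate K2, crate K6, crate R6, crate R7 | the right bank: crate R2, crate R3]
4. Boatman goes back to the left bank alone.  [the left bank: crate K2, crate K6, crate R6, crate R7 | the right bank: crate R2, crate R3]
5. Boatman goes to the right bank with crate K6.  [the left bank: crate K2, crate R6, crate R7 | the right bank: crate K6, crate R2, crate R3]
6. Boatman goes back to the left bank with crate R2.  [the left bank: crate K2, crate R2, crate R6, crate R7 | the right bank: crate K6, crate R3]
7. Boatman goes to the right bank with crate K2.  [the left bank: crate R2, crate R6, crate R7 | the right bank: crate K2, crate K6, crate R3]
8. Boatman goes back to the left bank alone.  [the left bank: crate R2, crate R6, crate R7 | the right bank: crate K2, crate K6, crate R3]
9. Boatman goes to the right bank with crate R6.  [the left bank: crate R2, crate R7 | the right bank: crate K2, crate K6, crate R3, crate R6]
10. Boatman goes back to the left bank alone.  [the left bank: crate R2, crate R7 | the right bank: crate K2, crate K6, crate R3, crate R6]
11. Boatman goes to the right bank with crate R7.  [the left bank: crate R2 | the right bank: crate K2, crate K6, crate R3, crate R6, crate R7]
12. Boatman goes back to the left bank alone.  [the left bank: crate R2 | the right bank: crate K2, crate K6, crate R3, crate R6, crate R7]
13. Boatman goes to the right bank with crate R2.  [the left bank: — | the right bank: crate K2, crate K6, crate R2, crate R3, crate R6, crate R7]

13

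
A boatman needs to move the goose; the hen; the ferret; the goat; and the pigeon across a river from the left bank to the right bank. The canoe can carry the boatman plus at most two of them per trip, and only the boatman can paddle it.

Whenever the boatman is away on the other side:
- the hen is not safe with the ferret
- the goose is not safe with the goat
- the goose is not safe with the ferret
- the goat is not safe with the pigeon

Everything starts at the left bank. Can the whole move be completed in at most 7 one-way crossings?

Yes — this plan uses 7 crossings (≤ 7):
1. Boatman goes to the right bank with the ferret and the goat.  [the left bank: the goose, the hen, the pigeon | the right bank: the ferret, the goat]
2. Boatman goes back to the left bank alone.  [the left bank: the goose, the hen, the pigeon | the right bank: the ferret, the goat]
3. Boatman goes to the right bank with the goose.  [the left bank: the hen, the pigeon | the right bank: the ferret, the goat, the goose]
4. Boatman goes back to the left bank with the ferret and the goat.  [the left bank: the ferret, the goat, the hen, the pigeon | the right bank: the goose]
5. Boatman goes to the right bank with the hen and the pigeon.  [the left bank: the ferret, the goat | the right bank: the goose, the hen, the pigeon]
6. Boatman goes back to the left bank alone.  [the left bank: the ferret, the goat | the right bank: the goose, the hen, the pigeon]
7. Boatman goes to the right bank with the ferret and the goat.  [the left bank: — | the right bank: the ferret, the goat, the goose, the hen, the pigeon]

Yes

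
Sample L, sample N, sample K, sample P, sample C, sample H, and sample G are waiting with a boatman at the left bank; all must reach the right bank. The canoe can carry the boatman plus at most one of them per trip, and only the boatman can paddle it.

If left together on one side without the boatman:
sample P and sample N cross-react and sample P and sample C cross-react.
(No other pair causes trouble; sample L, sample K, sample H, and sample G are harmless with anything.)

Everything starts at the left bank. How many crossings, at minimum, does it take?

Counting alone: the boatman can take at most 1 across per trip to the right bank, so moving all 7 needs at least 7 loaded trips out, with a return between consecutive ones — at least 13 crossings.
The safety rule pushes this higher. Following every safe sequence of crossings, the most of the 7 that can be at the right bank as the canoe arrives there on crossing 13 is 6 — never all 7.
So no plan with fewer than 15 crossings exists, and this one achieves 15:
1. Boatman goes to the right bank with sample P.  [the left bank: sample C, sample G, sample H, sample K, sample L, sample N | the right bank: sample P]
2. Boatman goes back to the left bank alone.  [the left bank: sample C, sample G, sample H, sample K, sample L, sample N | the right bank: sample P]
3. Boatman goes to the right bank with sample L.  [the left bank: sample C, sample G, sample H, sample K, sample N | the right bank: sample L, sample P]
4. Boatman goes back to the left bank alone.  [the left bank: sample C, sample G, sample H, sample K, sample N | the right bank: sample L, sample P]
5. Boatman goes to the right bank with sample N.  [the left bank: sample C, sample G, sample H, sample K | the right bank: sample L, sample N, sample P]
6. Boatman goes back to the left bank with sample P.  [the left bank: sample C, sample G, sample H, sample K, sample P | the right bank: sample L, sample N]
7. Boatman goes to the right bank with sample C.  [the left bank: sample G, sample H, sample K, sample P | the right bank: sample C, sample L, sample N]
8. Boatman goes back to the left bank alone.  [the left bank: sample G, sample H, sample K, sample P | the right bank: sample C, sample L, sample N]
9. Boatman goes to the right bank with sample K.  [the left bank: sample G, sample H, sample P | the right bank: sample C, sample K, sample L, sample N]
10. Boatman goes back to the left bank alone.  [the left bank: sample G, sample H, sample P | the right bank: sample C, sample K, sample L, sample N]
11. Boatman goes to the right bank with sample H.  [the left bank: sample G, sample P | the right bank: sample C, sample H, sample K, sample L, sample N]
12. Boatman goes back to the left bank alone.  [the left bank: sample G, sample P | the right bank: sample C, sample H, sample K, sample L, sample N]
13. Boatman goes to the right bank with sample G.  [the left bank: sample P | the right bank: sample C, sample G, sample H, sample K, sample L, sample N]
14. Boatman goes back to the left bank alone.  [the left bank: sample P | the right bank: sample C, sample G, sample H, sample K, sample L, sample N]
15. Boatman goes to the right bank with sample P.  [the left bank: — | the right bank: sample C, sample G, sample H, sample K, sample L, sample N, sample P]

15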